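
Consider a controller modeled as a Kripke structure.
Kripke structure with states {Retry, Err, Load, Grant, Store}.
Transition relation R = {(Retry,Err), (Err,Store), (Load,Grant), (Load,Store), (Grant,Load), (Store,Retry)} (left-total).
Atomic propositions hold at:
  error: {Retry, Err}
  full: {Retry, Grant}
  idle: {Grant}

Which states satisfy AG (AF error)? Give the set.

AF error: least fixpoint, start Z0 = {Retry, Err}, add states with every successor in Z. Z1 = {Retry, Err, Store}; fixed.
Sat(AF error) = {Retry, Err, Store}
AG (AF error): greatest fixpoint, start Z0 = {Retry, Err, Store}, keep only states in Sat with every successor in Z. Already a fixed point.
Sat(AG (AF error)) = {Retry, Err, Store}

{Retry, Err, Store}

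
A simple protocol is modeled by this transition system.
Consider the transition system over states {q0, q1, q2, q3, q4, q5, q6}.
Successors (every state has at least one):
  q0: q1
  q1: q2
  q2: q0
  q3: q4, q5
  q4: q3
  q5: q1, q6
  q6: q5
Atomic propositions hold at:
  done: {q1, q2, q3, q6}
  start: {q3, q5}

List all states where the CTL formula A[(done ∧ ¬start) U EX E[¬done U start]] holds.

{q3, q4, q6}

Sat(¬start) = {q0, q1, q2, q4, q6}
Sat(done ∧ ¬start) = {q1, q2, q6}
Sat(¬done) = {q0, q4, q5}
E[¬done U start]: least fixpoint, start Z0 = Sat(start) = {q3, q5}, add states in Sat(¬done) with some successor in Z. Z1 = {q3, q4, q5}; fixed.
Sat(E[¬done U start]) = {q3, q4, q5}
Sat(EX E[¬done U start]) = {s : some successor in {q3, q4, q5}} = {q3, q4, q6}
A[(done ∧ ¬start) U EX E[¬done U start]]: least fixpoint, start Z0 = Sat(EX E[¬done U start]) = {q3, q4, q6}, add states in Sat(done ∧ ¬start) with every successor in Z. Already a fixed point.
Sat(A[(done ∧ ¬start) U EX E[¬done U start]]) = {q3, q4, q6}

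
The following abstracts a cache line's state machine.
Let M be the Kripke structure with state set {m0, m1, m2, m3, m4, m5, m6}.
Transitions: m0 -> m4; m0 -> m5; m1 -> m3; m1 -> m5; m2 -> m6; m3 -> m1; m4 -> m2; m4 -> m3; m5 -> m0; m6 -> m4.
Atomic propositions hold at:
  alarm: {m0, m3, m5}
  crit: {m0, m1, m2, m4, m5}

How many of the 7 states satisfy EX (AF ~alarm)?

Sat(~alarm) = {m1, m2, m4, m6}
AF ~alarm: least fixpoint, start Z0 = {m1, m2, m4, m6}, add states with every successor in Z. Z1 = {m1, m2, m3, m4, m6}; fixed.
Sat(AF ~alarm) = {m1, m2, m3, m4, m6}
Sat(EX (AF ~alarm)) = {s : some successor in {m1, m2, m3, m4, m6}} = {m0, m1, m2, m3, m4, m6}
|Sat(EX (AF ~alarm))| = |{m0, m1, m2, m3, m4, m6}| = 6.

6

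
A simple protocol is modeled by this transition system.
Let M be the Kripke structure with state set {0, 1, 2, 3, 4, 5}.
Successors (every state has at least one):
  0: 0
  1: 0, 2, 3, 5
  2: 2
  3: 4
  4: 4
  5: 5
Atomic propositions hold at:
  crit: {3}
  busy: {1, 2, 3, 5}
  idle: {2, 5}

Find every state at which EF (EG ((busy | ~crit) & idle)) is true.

Sat(~crit) = {0, 1, 2, 4, 5}
Sat(busy | ~crit) = {0, 1, 2, 3, 4, 5}
Sat((busy | ~crit) & idle) = {2, 5}
EG ((busy | ~crit) & idle): greatest fixpoint, start Z0 = {2, 5}, keep only states in Sat with some successor in Z. Already a fixed point.
Sat(EG ((busy | ~crit) & idle)) = {2, 5}
EF (EG ((busy | ~crit) & idle)): least fixpoint, start Z0 = {2, 5}, add states with some successor in Z. Z1 = {1, 2, 5}; fixed.
Sat(EF (EG ((busy | ~crit) & idle))) = {1, 2, 5}

{1, 2, 5}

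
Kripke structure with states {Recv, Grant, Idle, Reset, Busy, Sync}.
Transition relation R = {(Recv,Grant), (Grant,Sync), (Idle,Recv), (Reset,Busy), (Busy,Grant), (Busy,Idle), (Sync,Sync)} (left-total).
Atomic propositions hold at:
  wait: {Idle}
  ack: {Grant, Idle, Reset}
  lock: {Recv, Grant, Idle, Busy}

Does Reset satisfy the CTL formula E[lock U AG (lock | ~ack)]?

No

Sat(~ack) = {Recv, Busy, Sync}
Sat(lock | ~ack) = {Recv, Grant, Idle, Busy, Sync}
AG (lock | ~ack): greatest fixpoint, start Z0 = {Recv, Grant, Idle, Busy, Sync}, keep only states in Sat with every successor in Z. Already a fixed point.
Sat(AG (lock | ~ack)) = {Recv, Grant, Idle, Busy, Sync}
E[lock U AG (lock | ~ack)]: least fixpoint, start Z0 = Sat(AG (lock | ~ack)) = {Recv, Grant, Idle, Busy, Sync}, add states in Sat(lock) with some successor in Z. Already a fixed point.
Sat(E[lock U AG (lock | ~ack)]) = {Recv, Grant, Idle, Busy, Sync}
Reset ∉ Sat(E[lock U AG (lock | ~ack)]) = {Recv, Grant, Idle, Busy, Sync}, so the formula does not hold at Reset.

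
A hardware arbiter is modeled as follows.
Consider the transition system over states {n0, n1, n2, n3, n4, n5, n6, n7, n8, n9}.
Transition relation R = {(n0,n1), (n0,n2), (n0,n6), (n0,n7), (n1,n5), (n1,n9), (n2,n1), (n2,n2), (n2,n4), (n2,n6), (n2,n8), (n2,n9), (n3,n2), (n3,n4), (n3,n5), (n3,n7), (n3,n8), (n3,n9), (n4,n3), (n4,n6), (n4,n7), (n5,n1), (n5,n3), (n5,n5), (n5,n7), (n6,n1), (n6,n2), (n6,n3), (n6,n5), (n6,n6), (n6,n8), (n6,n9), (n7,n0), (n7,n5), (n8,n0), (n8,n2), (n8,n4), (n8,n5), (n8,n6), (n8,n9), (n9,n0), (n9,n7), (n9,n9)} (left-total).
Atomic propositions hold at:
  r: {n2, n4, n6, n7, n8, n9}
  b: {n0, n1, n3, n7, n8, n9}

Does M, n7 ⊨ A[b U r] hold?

Yes

A[b U r]: least fixpoint, start Z0 = Sat(r) = {n2, n4, n6, n7, n8, n9}, add states in Sat(b) with every successor in Z. Already a fixed point.
Sat(A[b U r]) = {n2, n4, n6, n7, n8, n9}
n7 ∈ Sat(A[b U r]) = {n2, n4, n6, n7, n8, n9}, so the formula holds at n7.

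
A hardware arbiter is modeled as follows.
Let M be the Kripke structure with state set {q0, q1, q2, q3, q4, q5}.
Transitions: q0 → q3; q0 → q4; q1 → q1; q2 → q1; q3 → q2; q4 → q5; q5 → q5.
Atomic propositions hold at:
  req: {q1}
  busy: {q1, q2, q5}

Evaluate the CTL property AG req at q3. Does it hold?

No

AG req: greatest fixpoint, start Z0 = {q1}, keep only states in Sat with every successor in Z. Already a fixed point.
Sat(AG req) = {q1}
q3 ∉ Sat(AG req) = {q1}, so the formula does not hold at q3.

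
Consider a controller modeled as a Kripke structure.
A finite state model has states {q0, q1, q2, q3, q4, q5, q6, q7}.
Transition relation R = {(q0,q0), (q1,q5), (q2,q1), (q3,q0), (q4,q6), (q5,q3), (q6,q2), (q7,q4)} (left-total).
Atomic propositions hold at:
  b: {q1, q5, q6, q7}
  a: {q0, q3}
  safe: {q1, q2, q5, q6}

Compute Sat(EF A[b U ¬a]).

{q1, q2, q4, q5, q6, q7}

Sat(¬a) = {q1, q2, q4, q5, q6, q7}
A[b U ¬a]: least fixpoint, start Z0 = Sat(¬a) = {q1, q2, q4, q5, q6, q7}, add states in Sat(b) with every successor in Z. Already a fixed point.
Sat(A[b U ¬a]) = {q1, q2, q4, q5, q6, q7}
EF A[b U ¬a]: least fixpoint, start Z0 = {q1, q2, q4, q5, q6, q7}, add states with some successor in Z. Already a fixed point.
Sat(EF A[b U ¬a]) = {q1, q2, q4, q5, q6, q7}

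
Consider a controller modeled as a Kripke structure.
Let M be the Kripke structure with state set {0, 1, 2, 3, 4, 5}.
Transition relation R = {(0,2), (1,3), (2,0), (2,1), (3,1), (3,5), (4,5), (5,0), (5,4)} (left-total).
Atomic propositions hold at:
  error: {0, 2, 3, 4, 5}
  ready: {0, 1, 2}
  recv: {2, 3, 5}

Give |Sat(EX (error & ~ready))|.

4

Sat(~ready) = {3, 4, 5}
Sat(error & ~ready) = {3, 4, 5}
Sat(EX (error & ~ready)) = {s : some successor in {3, 4, 5}} = {1, 3, 4, 5}
|Sat(EX (error & ~ready))| = |{1, 3, 4, 5}| = 4.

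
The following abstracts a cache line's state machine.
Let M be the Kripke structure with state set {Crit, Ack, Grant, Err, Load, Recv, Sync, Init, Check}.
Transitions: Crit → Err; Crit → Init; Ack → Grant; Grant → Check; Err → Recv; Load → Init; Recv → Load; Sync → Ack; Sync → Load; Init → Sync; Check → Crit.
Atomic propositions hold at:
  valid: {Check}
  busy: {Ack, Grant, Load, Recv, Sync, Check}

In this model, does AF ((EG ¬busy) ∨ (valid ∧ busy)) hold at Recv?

Sat(¬busy) = {Crit, Err, Init}
EG ¬busy: greatest fixpoint, start Z0 = {Crit, Err, Init}, keep only states in Sat with some successor in Z. Z1 = {Crit}; Z2 = ∅; fixed.
Sat(EG ¬busy) = ∅
Sat(valid ∧ busy) = {Check}
Sat((EG ¬busy) ∨ (valid ∧ busy)) = {Check}
AF ((EG ¬busy) ∨ (valid ∧ busy)): least fixpoint, start Z0 = {Check}, add states with every successor in Z. Z1 = {Grant, Check}; Z2 = {Ack, Grant, Check}; fixed.
Sat(AF ((EG ¬busy) ∨ (valid ∧ busy))) = {Ack, Grant, Check}
Recv ∉ Sat(AF ((EG ¬busy) ∨ (valid ∧ busy))) = {Ack, Grant, Check}, so the formula does not hold at Recv.

No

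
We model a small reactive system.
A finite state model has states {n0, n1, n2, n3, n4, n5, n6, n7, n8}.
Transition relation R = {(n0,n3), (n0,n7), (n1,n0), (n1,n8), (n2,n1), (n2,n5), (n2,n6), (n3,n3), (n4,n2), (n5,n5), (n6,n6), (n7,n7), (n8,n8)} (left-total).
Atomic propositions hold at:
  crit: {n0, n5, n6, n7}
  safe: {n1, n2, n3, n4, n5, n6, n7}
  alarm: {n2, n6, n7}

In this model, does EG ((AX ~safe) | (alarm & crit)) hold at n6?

Sat(~safe) = {n0, n8}
Sat(AX ~safe) = {s : every successor in {n0, n8}} = {n1, n8}
Sat(alarm & crit) = {n6, n7}
Sat((AX ~safe) | (alarm & crit)) = {n1, n6, n7, n8}
EG ((AX ~safe) | (alarm & crit)): greatest fixpoint, start Z0 = {n1, n6, n7, n8}, keep only states in Sat with some successor in Z. Already a fixed point.
Sat(EG ((AX ~safe) | (alarm & crit))) = {n1, n6, n7, n8}
n6 ∈ Sat(EG ((AX ~safe) | (alarm & crit))) = {n1, n6, n7, n8}, so the formula holds at n6.

Yes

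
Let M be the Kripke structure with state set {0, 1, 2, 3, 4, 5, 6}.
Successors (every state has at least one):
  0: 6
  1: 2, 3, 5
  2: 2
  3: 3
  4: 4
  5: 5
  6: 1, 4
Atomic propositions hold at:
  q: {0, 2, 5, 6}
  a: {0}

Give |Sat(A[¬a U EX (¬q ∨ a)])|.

Sat(¬a) = {1, 2, 3, 4, 5, 6}
Sat(¬q) = {1, 3, 4}
Sat(¬q ∨ a) = {0, 1, 3, 4}
Sat(EX (¬q ∨ a)) = {s : some successor in {0, 1, 3, 4}} = {1, 3, 4, 6}
A[¬a U EX (¬q ∨ a)]: least fixpoint, start Z0 = Sat(EX (¬q ∨ a)) = {1, 3, 4, 6}, add states in Sat(¬a) with every successor in Z. Already a fixed point.
Sat(A[¬a U EX (¬q ∨ a)]) = {1, 3, 4, 6}
|Sat(A[¬a U EX (¬q ∨ a)])| = |{1, 3, 4, 6}| = 4.

4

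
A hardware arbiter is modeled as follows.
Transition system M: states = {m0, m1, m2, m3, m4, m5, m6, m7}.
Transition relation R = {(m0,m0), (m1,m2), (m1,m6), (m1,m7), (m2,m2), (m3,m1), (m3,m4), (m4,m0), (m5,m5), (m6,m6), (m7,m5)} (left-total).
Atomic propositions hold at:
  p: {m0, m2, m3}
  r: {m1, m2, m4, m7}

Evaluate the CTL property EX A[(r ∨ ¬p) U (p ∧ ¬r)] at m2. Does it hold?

Sat(¬p) = {m1, m4, m5, m6, m7}
Sat(r ∨ ¬p) = {m1, m2, m4, m5, m6, m7}
Sat(¬r) = {m0, m3, m5, m6}
Sat(p ∧ ¬r) = {m0, m3}
A[(r ∨ ¬p) U (p ∧ ¬r)]: least fixpoint, start Z0 = Sat((p ∧ ¬r)) = {m0, m3}, add states in Sat(r ∨ ¬p) with every successor in Z. Z1 = {m0, m3, m4}; fixed.
Sat(A[(r ∨ ¬p) U (p ∧ ¬r)]) = {m0, m3, m4}
Sat(EX A[(r ∨ ¬p) U (p ∧ ¬r)]) = {s : some successor in {m0, m3, m4}} = {m0, m3, m4}
m2 ∉ Sat(EX A[(r ∨ ¬p) U (p ∧ ¬r)]) = {m0, m3, m4}, so the formula does not hold at m2.

No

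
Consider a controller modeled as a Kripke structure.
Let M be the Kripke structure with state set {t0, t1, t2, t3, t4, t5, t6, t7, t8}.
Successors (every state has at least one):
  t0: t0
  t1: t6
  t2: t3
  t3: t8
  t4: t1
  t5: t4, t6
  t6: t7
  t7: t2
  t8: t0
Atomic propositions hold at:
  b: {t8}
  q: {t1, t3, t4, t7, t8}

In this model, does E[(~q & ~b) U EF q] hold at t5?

Sat(~q) = {t0, t2, t5, t6}
Sat(~b) = {t0, t1, t2, t3, t4, t5, t6, t7}
Sat(~q & ~b) = {t0, t2, t5, t6}
EF q: least fixpoint, start Z0 = {t1, t3, t4, t7, t8}, add states with some successor in Z. Z1 = {t1, t2, t3, t4, t5, t6, t7, t8}; fixed.
Sat(EF q) = {t1, t2, t3, t4, t5, t6, t7, t8}
E[(~q & ~b) U EF q]: least fixpoint, start Z0 = Sat(EF q) = {t1, t2, t3, t4, t5, t6, t7, t8}, add states in Sat(~q & ~b) with some successor in Z. Already a fixed point.
Sat(E[(~q & ~b) U EF q]) = {t1, t2, t3, t4, t5, t6, t7, t8}
t5 ∈ Sat(E[(~q & ~b) U EF q]) = {t1, t2, t3, t4, t5, t6, t7, t8}, so the formula holds at t5.

Yes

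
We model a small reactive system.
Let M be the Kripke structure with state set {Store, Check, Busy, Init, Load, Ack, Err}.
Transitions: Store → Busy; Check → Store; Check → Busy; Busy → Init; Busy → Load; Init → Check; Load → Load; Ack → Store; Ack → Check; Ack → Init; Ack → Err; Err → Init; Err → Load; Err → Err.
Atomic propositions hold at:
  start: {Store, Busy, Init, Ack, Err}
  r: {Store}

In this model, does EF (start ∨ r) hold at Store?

Sat(start ∨ r) = {Store, Busy, Init, Ack, Err}
EF (start ∨ r): least fixpoint, start Z0 = {Store, Busy, Init, Ack, Err}, add states with some successor in Z. Z1 = {Store, Check, Busy, Init, Ack, Err}; fixed.
Sat(EF (start ∨ r)) = {Store, Check, Busy, Init, Ack, Err}
Store ∈ Sat(EF (start ∨ r)) = {Store, Check, Busy, Init, Ack, Err}, so the formula holds at Store.

Yes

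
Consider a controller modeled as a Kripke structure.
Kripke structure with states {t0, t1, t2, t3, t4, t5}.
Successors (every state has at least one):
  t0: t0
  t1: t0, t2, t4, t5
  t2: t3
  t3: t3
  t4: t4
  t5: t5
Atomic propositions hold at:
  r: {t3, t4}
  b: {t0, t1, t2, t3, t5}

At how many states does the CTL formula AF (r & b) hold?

Sat(r & b) = {t3}
AF (r & b): least fixpoint, start Z0 = {t3}, add states with every successor in Z. Z1 = {t2, t3}; fixed.
Sat(AF (r & b)) = {t2, t3}
|Sat(AF (r & b))| = |{t2, t3}| = 2.

2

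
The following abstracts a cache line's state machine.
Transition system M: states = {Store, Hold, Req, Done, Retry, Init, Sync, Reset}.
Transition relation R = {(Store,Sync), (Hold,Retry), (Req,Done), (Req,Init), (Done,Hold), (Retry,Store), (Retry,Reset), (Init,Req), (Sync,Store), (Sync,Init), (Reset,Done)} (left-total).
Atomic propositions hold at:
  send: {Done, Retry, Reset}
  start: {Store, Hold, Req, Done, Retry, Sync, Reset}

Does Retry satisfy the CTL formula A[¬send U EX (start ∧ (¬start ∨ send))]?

Yes

Sat(¬send) = {Store, Hold, Req, Init, Sync}
Sat(¬start) = {Init}
Sat(¬start ∨ send) = {Done, Retry, Init, Reset}
Sat(start ∧ (¬start ∨ send)) = {Done, Retry, Reset}
Sat(EX (start ∧ (¬start ∨ send))) = {s : some successor in {Done, Retry, Reset}} = {Hold, Req, Retry, Reset}
A[¬send U EX (start ∧ (¬start ∨ send))]: least fixpoint, start Z0 = Sat(EX (start ∧ (¬start ∨ send))) = {Hold, Req, Retry, Reset}, add states in Sat(¬send) with every successor in Z. Z1 = {Hold, Req, Retry, Init, Reset}; fixed.
Sat(A[¬send U EX (start ∧ (¬start ∨ send))]) = {Hold, Req, Retry, Init, Reset}
Retry ∈ Sat(A[¬send U EX (start ∧ (¬start ∨ send))]) = {Hold, Req, Retry, Init, Reset}, so the formula holds at Retry.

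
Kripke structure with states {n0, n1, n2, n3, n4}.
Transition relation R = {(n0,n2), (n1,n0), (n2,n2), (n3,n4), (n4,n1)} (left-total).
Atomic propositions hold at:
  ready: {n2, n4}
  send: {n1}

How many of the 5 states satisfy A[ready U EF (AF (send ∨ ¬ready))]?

Sat(¬ready) = {n0, n1, n3}
Sat(send ∨ ¬ready) = {n0, n1, n3}
AF (send ∨ ¬ready): least fixpoint, start Z0 = {n0, n1, n3}, add states with every successor in Z. Z1 = {n0, n1, n3, n4}; fixed.
Sat(AF (send ∨ ¬ready)) = {n0, n1, n3, n4}
EF (AF (send ∨ ¬ready)): least fixpoint, start Z0 = {n0, n1, n3, n4}, add states with some successor in Z. Already a fixed point.
Sat(EF (AF (send ∨ ¬ready))) = {n0, n1, n3, n4}
A[ready U EF (AF (send ∨ ¬ready))]: least fixpoint, start Z0 = Sat(EF (AF (send ∨ ¬ready))) = {n0, n1, n3, n4}, add states in Sat(ready) with every successor in Z. Already a fixed point.
Sat(A[ready U EF (AF (send ∨ ¬ready))]) = {n0, n1, n3, n4}
|Sat(A[ready U EF (AF (send ∨ ¬ready))])| = |{n0, n1, n3, n4}| = 4.

4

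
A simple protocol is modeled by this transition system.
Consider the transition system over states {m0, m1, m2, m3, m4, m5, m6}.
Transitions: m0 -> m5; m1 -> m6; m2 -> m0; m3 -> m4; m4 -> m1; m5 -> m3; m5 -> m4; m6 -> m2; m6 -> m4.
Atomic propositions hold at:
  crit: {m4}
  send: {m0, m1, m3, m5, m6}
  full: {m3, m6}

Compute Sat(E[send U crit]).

E[send U crit]: least fixpoint, start Z0 = Sat(crit) = {m4}, add states in Sat(send) with some successor in Z. Z1 = {m3, m4, m5, m6}; Z2 = {m0, m1, m3, m4, m5, m6}; fixed.
Sat(E[send U crit]) = {m0, m1, m3, m4, m5, m6}

{m0, m1, m3, m4, m5, m6}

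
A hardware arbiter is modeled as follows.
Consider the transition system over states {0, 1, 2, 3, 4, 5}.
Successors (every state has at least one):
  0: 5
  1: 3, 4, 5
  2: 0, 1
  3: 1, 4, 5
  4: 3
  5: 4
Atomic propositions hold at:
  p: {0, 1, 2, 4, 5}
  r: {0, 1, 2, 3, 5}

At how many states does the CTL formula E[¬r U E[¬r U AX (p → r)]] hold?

3

Sat(¬r) = {4}
Sat(p → r) = {0, 1, 2, 3, 5}
Sat(AX (p → r)) = {s : every successor in {0, 1, 2, 3, 5}} = {0, 2, 4}
E[¬r U AX (p → r)]: least fixpoint, start Z0 = Sat(AX (p → r)) = {0, 2, 4}, add states in Sat(¬r) with some successor in Z. Already a fixed point.
Sat(E[¬r U AX (p → r)]) = {0, 2, 4}
E[¬r U E[¬r U AX (p → r)]]: least fixpoint, start Z0 = Sat(E[¬r U AX (p → r)]) = {0, 2, 4}, add states in Sat(¬r) with some successor in Z. Already a fixed point.
Sat(E[¬r U E[¬r U AX (p → r)]]) = {0, 2, 4}
|Sat(E[¬r U E[¬r U AX (p → r)]])| = |{0, 2, 4}| = 3.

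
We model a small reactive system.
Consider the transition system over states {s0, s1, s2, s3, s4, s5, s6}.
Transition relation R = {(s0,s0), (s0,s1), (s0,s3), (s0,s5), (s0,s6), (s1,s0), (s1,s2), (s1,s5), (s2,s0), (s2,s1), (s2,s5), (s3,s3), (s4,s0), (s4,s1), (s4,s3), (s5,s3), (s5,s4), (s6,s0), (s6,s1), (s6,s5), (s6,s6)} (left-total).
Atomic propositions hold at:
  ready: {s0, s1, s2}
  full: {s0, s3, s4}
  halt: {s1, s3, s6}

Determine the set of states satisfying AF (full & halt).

{s3}

Sat(full & halt) = {s3}
AF (full & halt): least fixpoint, start Z0 = {s3}, add states with every successor in Z. Already a fixed point.
Sat(AF (full & halt)) = {s3}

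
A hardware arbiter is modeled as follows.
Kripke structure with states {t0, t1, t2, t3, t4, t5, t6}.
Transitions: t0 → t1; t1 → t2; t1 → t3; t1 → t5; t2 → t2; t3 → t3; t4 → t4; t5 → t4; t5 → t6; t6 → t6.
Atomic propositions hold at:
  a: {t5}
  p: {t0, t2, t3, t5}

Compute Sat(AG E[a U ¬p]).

{t4, t5, t6}

Sat(¬p) = {t1, t4, t6}
E[a U ¬p]: least fixpoint, start Z0 = Sat(¬p) = {t1, t4, t6}, add states in Sat(a) with some successor in Z. Z1 = {t1, t4, t5, t6}; fixed.
Sat(E[a U ¬p]) = {t1, t4, t5, t6}
AG E[a U ¬p]: greatest fixpoint, start Z0 = {t1, t4, t5, t6}, keep only states in Sat with every successor in Z. Z1 = {t4, t5, t6}; fixed.
Sat(AG E[a U ¬p]) = {t4, t5, t6}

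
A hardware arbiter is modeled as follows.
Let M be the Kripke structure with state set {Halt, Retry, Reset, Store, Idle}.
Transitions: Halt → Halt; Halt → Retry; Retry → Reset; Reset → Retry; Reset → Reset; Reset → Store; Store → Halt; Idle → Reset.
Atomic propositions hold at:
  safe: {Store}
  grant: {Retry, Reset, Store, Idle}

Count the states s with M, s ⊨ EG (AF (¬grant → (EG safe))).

Sat(¬grant) = {Halt}
EG safe: greatest fixpoint, start Z0 = {Store}, keep only states in Sat with some successor in Z. Z1 = ∅; fixed.
Sat(EG safe) = ∅
Sat(¬grant → (EG safe)) = {Retry, Reset, Store, Idle}
AF (¬grant → (EG safe)): least fixpoint, start Z0 = {Retry, Reset, Store, Idle}, add states with every successor in Z. Already a fixed point.
Sat(AF (¬grant → (EG safe))) = {Retry, Reset, Store, Idle}
EG (AF (¬grant → (EG safe))): greatest fixpoint, start Z0 = {Retry, Reset, Store, Idle}, keep only states in Sat with some successor in Z. Z1 = {Retry, Reset, Idle}; fixed.
Sat(EG (AF (¬grant → (EG safe)))) = {Retry, Reset, Idle}
|Sat(EG (AF (¬grant → (EG safe))))| = |{Retry, Reset, Idle}| = 3.

3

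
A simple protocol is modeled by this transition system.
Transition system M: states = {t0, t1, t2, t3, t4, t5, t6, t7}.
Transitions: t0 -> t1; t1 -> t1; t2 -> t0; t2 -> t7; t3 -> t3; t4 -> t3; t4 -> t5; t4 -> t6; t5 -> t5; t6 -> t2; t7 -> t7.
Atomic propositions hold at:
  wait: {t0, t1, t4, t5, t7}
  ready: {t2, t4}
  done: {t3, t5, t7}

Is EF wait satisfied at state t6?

Yes

EF wait: least fixpoint, start Z0 = {t0, t1, t4, t5, t7}, add states with some successor in Z. Z1 = {t0, t1, t2, t4, t5, t7}; Z2 = {t0, t1, t2, t4, t5, t6, t7}; fixed.
Sat(EF wait) = {t0, t1, t2, t4, t5, t6, t7}
t6 ∈ Sat(EF wait) = {t0, t1, t2, t4, t5, t6, t7}, so the formula holds at t6.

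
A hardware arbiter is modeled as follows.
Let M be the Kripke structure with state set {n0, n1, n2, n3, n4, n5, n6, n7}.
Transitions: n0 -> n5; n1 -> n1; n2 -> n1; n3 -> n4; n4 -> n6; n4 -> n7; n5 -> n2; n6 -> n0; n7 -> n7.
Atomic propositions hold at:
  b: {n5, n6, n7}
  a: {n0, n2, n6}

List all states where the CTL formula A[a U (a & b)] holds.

{n6}

Sat(a & b) = {n6}
A[a U (a & b)]: least fixpoint, start Z0 = Sat((a & b)) = {n6}, add states in Sat(a) with every successor in Z. Already a fixed point.
Sat(A[a U (a & b)]) = {n6}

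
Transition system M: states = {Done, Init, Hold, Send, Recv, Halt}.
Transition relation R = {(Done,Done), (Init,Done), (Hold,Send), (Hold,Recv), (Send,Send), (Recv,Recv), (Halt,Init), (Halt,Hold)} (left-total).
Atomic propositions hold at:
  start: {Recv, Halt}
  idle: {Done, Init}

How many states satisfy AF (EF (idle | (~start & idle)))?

Sat(~start) = {Done, Init, Hold, Send}
Sat(~start & idle) = {Done, Init}
Sat(idle | (~start & idle)) = {Done, Init}
EF (idle | (~start & idle)): least fixpoint, start Z0 = {Done, Init}, add states with some successor in Z. Z1 = {Done, Init, Halt}; fixed.
Sat(EF (idle | (~start & idle))) = {Done, Init, Halt}
AF (EF (idle | (~start & idle))): least fixpoint, start Z0 = {Done, Init, Halt}, add states with every successor in Z. Already a fixed point.
Sat(AF (EF (idle | (~start & idle)))) = {Done, Init, Halt}
|Sat(AF (EF (idle | (~start & idle))))| = |{Done, Init, Halt}| = 3.

3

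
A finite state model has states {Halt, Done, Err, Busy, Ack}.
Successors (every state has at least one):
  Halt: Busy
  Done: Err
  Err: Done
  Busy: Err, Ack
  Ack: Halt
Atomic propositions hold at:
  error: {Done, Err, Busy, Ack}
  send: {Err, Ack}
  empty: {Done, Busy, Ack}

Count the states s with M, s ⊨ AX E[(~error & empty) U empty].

Sat(~error) = {Halt}
Sat(~error & empty) = ∅
E[(~error & empty) U empty]: least fixpoint, start Z0 = Sat(empty) = {Done, Busy, Ack}, add states in Sat(~error & empty) with some successor in Z. Already a fixed point.
Sat(E[(~error & empty) U empty]) = {Done, Busy, Ack}
Sat(AX E[(~error & empty) U empty]) = {s : every successor in {Done, Busy, Ack}} = {Halt, Err}
|Sat(AX E[(~error & empty) U empty])| = |{Halt, Err}| = 2.

2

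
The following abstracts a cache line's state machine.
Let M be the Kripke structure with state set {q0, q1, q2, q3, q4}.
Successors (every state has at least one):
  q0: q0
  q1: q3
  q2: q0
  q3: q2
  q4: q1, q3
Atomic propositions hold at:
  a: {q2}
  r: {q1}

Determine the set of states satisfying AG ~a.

Sat(~a) = {q0, q1, q3, q4}
AG ~a: greatest fixpoint, start Z0 = {q0, q1, q3, q4}, keep only states in Sat with every successor in Z. Z1 = {q0, q1, q4}; Z2 = {q0}; fixed.
Sat(AG ~a) = {q0}

{q0}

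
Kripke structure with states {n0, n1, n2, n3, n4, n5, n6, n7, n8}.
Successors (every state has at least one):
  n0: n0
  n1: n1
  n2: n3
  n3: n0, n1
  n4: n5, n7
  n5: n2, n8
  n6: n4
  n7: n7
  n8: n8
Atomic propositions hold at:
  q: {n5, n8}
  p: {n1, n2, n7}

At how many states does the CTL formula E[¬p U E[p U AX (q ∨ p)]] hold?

7

Sat(¬p) = {n0, n3, n4, n5, n6, n8}
Sat(q ∨ p) = {n1, n2, n5, n7, n8}
Sat(AX (q ∨ p)) = {s : every successor in {n1, n2, n5, n7, n8}} = {n1, n4, n5, n7, n8}
E[p U AX (q ∨ p)]: least fixpoint, start Z0 = Sat(AX (q ∨ p)) = {n1, n4, n5, n7, n8}, add states in Sat(p) with some successor in Z. Already a fixed point.
Sat(E[p U AX (q ∨ p)]) = {n1, n4, n5, n7, n8}
E[¬p U E[p U AX (q ∨ p)]]: least fixpoint, start Z0 = Sat(E[p U AX (q ∨ p)]) = {n1, n4, n5, n7, n8}, add states in Sat(¬p) with some successor in Z. Z1 = {n1, n3, n4, n5, n6, n7, n8}; fixed.
Sat(E[¬p U E[p U AX (q ∨ p)]]) = {n1, n3, n4, n5, n6, n7, n8}
|Sat(E[¬p U E[p U AX (q ∨ p)]])| = |{n1, n3, n4, n5, n6, n7, n8}| = 7.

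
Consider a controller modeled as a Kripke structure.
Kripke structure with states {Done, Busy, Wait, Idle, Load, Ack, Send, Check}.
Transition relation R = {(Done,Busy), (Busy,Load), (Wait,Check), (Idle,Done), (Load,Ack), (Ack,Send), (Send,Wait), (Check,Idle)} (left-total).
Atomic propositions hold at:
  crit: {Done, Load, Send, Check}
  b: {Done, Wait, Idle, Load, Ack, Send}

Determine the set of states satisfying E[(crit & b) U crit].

{Done, Load, Send, Check}

Sat(crit & b) = {Done, Load, Send}
E[(crit & b) U crit]: least fixpoint, start Z0 = Sat(crit) = {Done, Load, Send, Check}, add states in Sat(crit & b) with some successor in Z. Already a fixed point.
Sat(E[(crit & b) U crit]) = {Done, Load, Send, Check}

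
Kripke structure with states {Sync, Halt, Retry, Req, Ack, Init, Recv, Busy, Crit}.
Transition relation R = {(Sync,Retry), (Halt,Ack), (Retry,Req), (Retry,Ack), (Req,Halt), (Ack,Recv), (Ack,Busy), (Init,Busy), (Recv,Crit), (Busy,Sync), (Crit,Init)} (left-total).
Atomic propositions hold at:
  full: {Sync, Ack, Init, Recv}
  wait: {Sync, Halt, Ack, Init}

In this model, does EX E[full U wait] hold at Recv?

E[full U wait]: least fixpoint, start Z0 = Sat(wait) = {Sync, Halt, Ack, Init}, add states in Sat(full) with some successor in Z. Already a fixed point.
Sat(E[full U wait]) = {Sync, Halt, Ack, Init}
Sat(EX E[full U wait]) = {s : some successor in {Sync, Halt, Ack, Init}} = {Halt, Retry, Req, Busy, Crit}
Recv ∉ Sat(EX E[full U wait]) = {Halt, Retry, Req, Busy, Crit}, so the formula does not hold at Recv.

No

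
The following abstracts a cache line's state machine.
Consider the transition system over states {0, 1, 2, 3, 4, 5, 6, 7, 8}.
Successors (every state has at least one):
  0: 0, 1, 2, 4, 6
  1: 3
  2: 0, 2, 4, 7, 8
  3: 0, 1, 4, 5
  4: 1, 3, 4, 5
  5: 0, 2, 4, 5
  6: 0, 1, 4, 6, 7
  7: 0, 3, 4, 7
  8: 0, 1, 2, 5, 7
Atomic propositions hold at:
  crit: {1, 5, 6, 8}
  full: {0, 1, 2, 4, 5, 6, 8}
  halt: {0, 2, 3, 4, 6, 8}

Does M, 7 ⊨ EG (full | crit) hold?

No

Sat(full | crit) = {0, 1, 2, 4, 5, 6, 8}
EG (full | crit): greatest fixpoint, start Z0 = {0, 1, 2, 4, 5, 6, 8}, keep only states in Sat with some successor in Z. Z1 = {0, 2, 4, 5, 6, 8}; fixed.
Sat(EG (full | crit)) = {0, 2, 4, 5, 6, 8}
7 ∉ Sat(EG (full | crit)) = {0, 2, 4, 5, 6, 8}, so the formula does not hold at 7.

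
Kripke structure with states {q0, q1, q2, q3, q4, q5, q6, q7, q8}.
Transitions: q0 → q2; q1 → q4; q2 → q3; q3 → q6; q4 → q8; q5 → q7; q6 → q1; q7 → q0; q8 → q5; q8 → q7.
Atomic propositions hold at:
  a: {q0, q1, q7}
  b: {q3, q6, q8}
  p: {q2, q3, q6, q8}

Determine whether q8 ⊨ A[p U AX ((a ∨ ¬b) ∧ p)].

No

Sat(¬b) = {q0, q1, q2, q4, q5, q7}
Sat(a ∨ ¬b) = {q0, q1, q2, q4, q5, q7}
Sat((a ∨ ¬b) ∧ p) = {q2}
Sat(AX ((a ∨ ¬b) ∧ p)) = {s : every successor in {q2}} = {q0}
A[p U AX ((a ∨ ¬b) ∧ p)]: least fixpoint, start Z0 = Sat(AX ((a ∨ ¬b) ∧ p)) = {q0}, add states in Sat(p) with every successor in Z. Already a fixed point.
Sat(A[p U AX ((a ∨ ¬b) ∧ p)]) = {q0}
q8 ∉ Sat(A[p U AX ((a ∨ ¬b) ∧ p)]) = {q0}, so the formula does not hold at q8.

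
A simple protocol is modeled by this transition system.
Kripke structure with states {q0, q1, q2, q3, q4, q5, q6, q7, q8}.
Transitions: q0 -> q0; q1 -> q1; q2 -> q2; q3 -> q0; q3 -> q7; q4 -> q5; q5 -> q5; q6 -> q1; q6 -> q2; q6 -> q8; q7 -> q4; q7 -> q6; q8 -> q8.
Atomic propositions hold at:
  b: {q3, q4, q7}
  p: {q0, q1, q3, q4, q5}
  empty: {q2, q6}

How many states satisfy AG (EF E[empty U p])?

4

E[empty U p]: least fixpoint, start Z0 = Sat(p) = {q0, q1, q3, q4, q5}, add states in Sat(empty) with some successor in Z. Z1 = {q0, q1, q3, q4, q5, q6}; fixed.
Sat(E[empty U p]) = {q0, q1, q3, q4, q5, q6}
EF E[empty U p]: least fixpoint, start Z0 = {q0, q1, q3, q4, q5, q6}, add states with some successor in Z. Z1 = {q0, q1, q3, q4, q5, q6, q7}; fixed.
Sat(EF E[empty U p]) = {q0, q1, q3, q4, q5, q6, q7}
AG (EF E[empty U p]): greatest fixpoint, start Z0 = {q0, q1, q3, q4, q5, q6, q7}, keep only states in Sat with every successor in Z. Z1 = {q0, q1, q3, q4, q5, q7}; Z2 = {q0, q1, q3, q4, q5}; Z3 = {q0, q1, q4, q5}; fixed.
Sat(AG (EF E[empty U p])) = {q0, q1, q4, q5}
|Sat(AG (EF E[empty U p]))| = |{q0, q1, q4, q5}| = 4.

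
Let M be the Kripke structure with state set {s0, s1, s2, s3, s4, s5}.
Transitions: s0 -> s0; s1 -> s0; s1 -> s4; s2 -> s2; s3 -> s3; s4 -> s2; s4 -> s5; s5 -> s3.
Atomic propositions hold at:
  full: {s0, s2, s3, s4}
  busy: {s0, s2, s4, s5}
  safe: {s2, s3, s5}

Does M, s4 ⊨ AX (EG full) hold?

No

EG full: greatest fixpoint, start Z0 = {s0, s2, s3, s4}, keep only states in Sat with some successor in Z. Already a fixed point.
Sat(EG full) = {s0, s2, s3, s4}
Sat(AX (EG full)) = {s : every successor in {s0, s2, s3, s4}} = {s0, s1, s2, s3, s5}
s4 ∉ Sat(AX (EG full)) = {s0, s1, s2, s3, s5}, so the formula does not hold at s4.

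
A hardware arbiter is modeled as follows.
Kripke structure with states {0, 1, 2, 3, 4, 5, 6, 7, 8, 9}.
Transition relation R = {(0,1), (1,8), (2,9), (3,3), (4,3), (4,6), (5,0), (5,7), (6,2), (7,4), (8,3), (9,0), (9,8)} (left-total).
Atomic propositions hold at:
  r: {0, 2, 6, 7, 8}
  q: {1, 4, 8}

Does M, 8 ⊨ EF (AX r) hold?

No

Sat(AX r) = {s : every successor in {0, 2, 6, 7, 8}} = {1, 5, 6, 9}
EF (AX r): least fixpoint, start Z0 = {1, 5, 6, 9}, add states with some successor in Z. Z1 = {0, 1, 2, 4, 5, 6, 9}; Z2 = {0, 1, 2, 4, 5, 6, 7, 9}; fixed.
Sat(EF (AX r)) = {0, 1, 2, 4, 5, 6, 7, 9}
8 ∉ Sat(EF (AX r)) = {0, 1, 2, 4, 5, 6, 7, 9}, so the formula does not hold at 8.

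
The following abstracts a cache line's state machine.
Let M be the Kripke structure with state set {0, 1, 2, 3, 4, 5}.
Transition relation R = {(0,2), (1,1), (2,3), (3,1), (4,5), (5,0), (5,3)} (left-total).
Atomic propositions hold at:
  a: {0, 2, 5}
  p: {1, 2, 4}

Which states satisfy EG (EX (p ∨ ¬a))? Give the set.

Sat(¬a) = {1, 3, 4}
Sat(p ∨ ¬a) = {1, 2, 3, 4}
Sat(EX (p ∨ ¬a)) = {s : some successor in {1, 2, 3, 4}} = {0, 1, 2, 3, 5}
EG (EX (p ∨ ¬a)): greatest fixpoint, start Z0 = {0, 1, 2, 3, 5}, keep only states in Sat with some successor in Z. Already a fixed point.
Sat(EG (EX (p ∨ ¬a))) = {0, 1, 2, 3, 5}

{0, 1, 2, 3, 5}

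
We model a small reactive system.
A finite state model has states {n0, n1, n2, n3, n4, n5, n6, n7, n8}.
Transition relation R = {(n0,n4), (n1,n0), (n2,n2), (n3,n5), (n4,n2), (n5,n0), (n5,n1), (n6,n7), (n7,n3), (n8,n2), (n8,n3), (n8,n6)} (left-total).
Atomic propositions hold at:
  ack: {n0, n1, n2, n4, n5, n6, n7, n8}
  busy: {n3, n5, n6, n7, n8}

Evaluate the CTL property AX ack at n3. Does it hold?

Sat(AX ack) = {s : every successor in {n0, n1, n2, n4, n5, n6, n7, n8}} = {n0, n1, n2, n3, n4, n5, n6}
n3 ∈ Sat(AX ack) = {n0, n1, n2, n3, n4, n5, n6}, so the formula holds at n3.

Yes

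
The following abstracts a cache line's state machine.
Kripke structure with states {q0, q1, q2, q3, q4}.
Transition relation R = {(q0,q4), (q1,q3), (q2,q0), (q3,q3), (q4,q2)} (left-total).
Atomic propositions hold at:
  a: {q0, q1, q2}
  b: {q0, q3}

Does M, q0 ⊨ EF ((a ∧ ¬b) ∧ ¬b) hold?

Sat(¬b) = {q1, q2, q4}
Sat(a ∧ ¬b) = {q1, q2}
Sat((a ∧ ¬b) ∧ ¬b) = {q1, q2}
EF ((a ∧ ¬b) ∧ ¬b): least fixpoint, start Z0 = {q1, q2}, add states with some successor in Z. Z1 = {q1, q2, q4}; Z2 = {q0, q1, q2, q4}; fixed.
Sat(EF ((a ∧ ¬b) ∧ ¬b)) = {q0, q1, q2, q4}
q0 ∈ Sat(EF ((a ∧ ¬b) ∧ ¬b)) = {q0, q1, q2, q4}, so the formula holds at q0.

Yes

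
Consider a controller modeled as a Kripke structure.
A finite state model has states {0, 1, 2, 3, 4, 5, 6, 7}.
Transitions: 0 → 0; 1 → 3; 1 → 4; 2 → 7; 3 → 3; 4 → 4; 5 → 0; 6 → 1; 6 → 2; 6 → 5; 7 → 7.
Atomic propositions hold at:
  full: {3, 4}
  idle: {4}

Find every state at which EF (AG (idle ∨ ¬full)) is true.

Sat(¬full) = {0, 1, 2, 5, 6, 7}
Sat(idle ∨ ¬full) = {0, 1, 2, 4, 5, 6, 7}
AG (idle ∨ ¬full): greatest fixpoint, start Z0 = {0, 1, 2, 4, 5, 6, 7}, keep only states in Sat with every successor in Z. Z1 = {0, 2, 4, 5, 6, 7}; Z2 = {0, 2, 4, 5, 7}; fixed.
Sat(AG (idle ∨ ¬full)) = {0, 2, 4, 5, 7}
EF (AG (idle ∨ ¬full)): least fixpoint, start Z0 = {0, 2, 4, 5, 7}, add states with some successor in Z. Z1 = {0, 1, 2, 4, 5, 6, 7}; fixed.
Sat(EF (AG (idle ∨ ¬full))) = {0, 1, 2, 4, 5, 6, 7}

{0, 1, 2, 4, 5, 6, 7}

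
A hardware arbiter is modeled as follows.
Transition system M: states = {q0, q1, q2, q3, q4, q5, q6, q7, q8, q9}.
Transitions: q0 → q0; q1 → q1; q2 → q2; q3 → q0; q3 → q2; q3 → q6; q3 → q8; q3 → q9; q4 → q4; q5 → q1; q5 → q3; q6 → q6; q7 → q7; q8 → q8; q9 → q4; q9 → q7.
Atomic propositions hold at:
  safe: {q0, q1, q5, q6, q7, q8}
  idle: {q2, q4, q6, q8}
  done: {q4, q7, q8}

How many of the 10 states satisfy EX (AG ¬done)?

6

Sat(¬done) = {q0, q1, q2, q3, q5, q6, q9}
AG ¬done: greatest fixpoint, start Z0 = {q0, q1, q2, q3, q5, q6, q9}, keep only states in Sat with every successor in Z. Z1 = {q0, q1, q2, q5, q6}; Z2 = {q0, q1, q2, q6}; fixed.
Sat(AG ¬done) = {q0, q1, q2, q6}
Sat(EX (AG ¬done)) = {s : some successor in {q0, q1, q2, q6}} = {q0, q1, q2, q3, q5, q6}
|Sat(EX (AG ¬done))| = |{q0, q1, q2, q3, q5, q6}| = 6.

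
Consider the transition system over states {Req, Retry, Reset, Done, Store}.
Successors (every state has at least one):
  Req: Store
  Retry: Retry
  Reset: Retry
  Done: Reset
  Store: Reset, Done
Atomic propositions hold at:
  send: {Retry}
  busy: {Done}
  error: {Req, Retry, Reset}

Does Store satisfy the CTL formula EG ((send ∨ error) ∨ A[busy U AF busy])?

Sat(send ∨ error) = {Req, Retry, Reset}
AF busy: least fixpoint, start Z0 = {Done}, add states with every successor in Z. Already a fixed point.
Sat(AF busy) = {Done}
A[busy U AF busy]: least fixpoint, start Z0 = Sat(AF busy) = {Done}, add states in Sat(busy) with every successor in Z. Already a fixed point.
Sat(A[busy U AF busy]) = {Done}
Sat((send ∨ error) ∨ A[busy U AF busy]) = {Req, Retry, Reset, Done}
EG ((send ∨ error) ∨ A[busy U AF busy]): greatest fixpoint, start Z0 = {Req, Retry, Reset, Done}, keep only states in Sat with some successor in Z. Z1 = {Retry, Reset, Done}; fixed.
Sat(EG ((send ∨ error) ∨ A[busy U AF busy])) = {Retry, Reset, Done}
Store ∉ Sat(EG ((send ∨ error) ∨ A[busy U AF busy])) = {Retry, Reset, Done}, so the formula does not hold at Store.

No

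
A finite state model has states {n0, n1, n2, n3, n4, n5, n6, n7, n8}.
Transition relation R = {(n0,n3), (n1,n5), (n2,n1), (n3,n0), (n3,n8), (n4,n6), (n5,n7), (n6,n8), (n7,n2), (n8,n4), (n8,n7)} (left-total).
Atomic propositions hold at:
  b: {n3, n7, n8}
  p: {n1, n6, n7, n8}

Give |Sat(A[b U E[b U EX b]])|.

5

Sat(EX b) = {s : some successor in {n3, n7, n8}} = {n0, n3, n5, n6, n8}
E[b U EX b]: least fixpoint, start Z0 = Sat(EX b) = {n0, n3, n5, n6, n8}, add states in Sat(b) with some successor in Z. Already a fixed point.
Sat(E[b U EX b]) = {n0, n3, n5, n6, n8}
A[b U E[b U EX b]]: least fixpoint, start Z0 = Sat(E[b U EX b]) = {n0, n3, n5, n6, n8}, add states in Sat(b) with every successor in Z. Already a fixed point.
Sat(A[b U E[b U EX b]]) = {n0, n3, n5, n6, n8}
|Sat(A[b U E[b U EX b]])| = |{n0, n3, n5, n6, n8}| = 5.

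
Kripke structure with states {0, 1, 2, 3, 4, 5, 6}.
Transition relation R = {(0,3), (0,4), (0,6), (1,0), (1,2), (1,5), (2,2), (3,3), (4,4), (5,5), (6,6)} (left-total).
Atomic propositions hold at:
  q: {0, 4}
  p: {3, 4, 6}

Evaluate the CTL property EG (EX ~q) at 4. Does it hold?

Sat(~q) = {1, 2, 3, 5, 6}
Sat(EX ~q) = {s : some successor in {1, 2, 3, 5, 6}} = {0, 1, 2, 3, 5, 6}
EG (EX ~q): greatest fixpoint, start Z0 = {0, 1, 2, 3, 5, 6}, keep only states in Sat with some successor in Z. Already a fixed point.
Sat(EG (EX ~q)) = {0, 1, 2, 3, 5, 6}
4 ∉ Sat(EG (EX ~q)) = {0, 1, 2, 3, 5, 6}, so the formula does not hold at 4.

No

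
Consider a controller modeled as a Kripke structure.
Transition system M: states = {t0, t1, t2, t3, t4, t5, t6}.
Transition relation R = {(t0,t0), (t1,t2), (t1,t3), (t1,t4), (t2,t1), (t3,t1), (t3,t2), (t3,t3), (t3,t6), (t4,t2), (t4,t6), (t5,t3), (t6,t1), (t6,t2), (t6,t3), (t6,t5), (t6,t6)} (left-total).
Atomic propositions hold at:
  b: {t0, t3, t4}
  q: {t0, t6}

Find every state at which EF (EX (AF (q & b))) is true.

{t0}

Sat(q & b) = {t0}
AF (q & b): least fixpoint, start Z0 = {t0}, add states with every successor in Z. Already a fixed point.
Sat(AF (q & b)) = {t0}
Sat(EX (AF (q & b))) = {s : some successor in {t0}} = {t0}
EF (EX (AF (q & b))): least fixpoint, start Z0 = {t0}, add states with some successor in Z. Already a fixed point.
Sat(EF (EX (AF (q & b)))) = {t0}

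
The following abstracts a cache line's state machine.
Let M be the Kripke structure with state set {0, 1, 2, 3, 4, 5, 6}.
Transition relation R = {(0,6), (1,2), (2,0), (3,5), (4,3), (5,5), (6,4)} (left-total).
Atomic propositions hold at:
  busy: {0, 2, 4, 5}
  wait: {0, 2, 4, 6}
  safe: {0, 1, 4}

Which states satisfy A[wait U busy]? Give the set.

{0, 2, 4, 5, 6}

A[wait U busy]: least fixpoint, start Z0 = Sat(busy) = {0, 2, 4, 5}, add states in Sat(wait) with every successor in Z. Z1 = {0, 2, 4, 5, 6}; fixed.
Sat(A[wait U busy]) = {0, 2, 4, 5, 6}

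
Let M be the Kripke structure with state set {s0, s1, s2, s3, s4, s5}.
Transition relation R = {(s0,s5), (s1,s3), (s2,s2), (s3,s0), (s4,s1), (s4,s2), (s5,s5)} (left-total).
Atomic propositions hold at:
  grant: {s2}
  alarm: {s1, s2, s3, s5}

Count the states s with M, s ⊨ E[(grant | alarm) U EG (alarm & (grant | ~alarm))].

1

Sat(grant | alarm) = {s1, s2, s3, s5}
Sat(~alarm) = {s0, s4}
Sat(grant | ~alarm) = {s0, s2, s4}
Sat(alarm & (grant | ~alarm)) = {s2}
EG (alarm & (grant | ~alarm)): greatest fixpoint, start Z0 = {s2}, keep only states in Sat with some successor in Z. Already a fixed point.
Sat(EG (alarm & (grant | ~alarm))) = {s2}
E[(grant | alarm) U EG (alarm & (grant | ~alarm))]: least fixpoint, start Z0 = Sat(EG (alarm & (grant | ~alarm))) = {s2}, add states in Sat(grant | alarm) with some successor in Z. Already a fixed point.
Sat(E[(grant | alarm) U EG (alarm & (grant | ~alarm))]) = {s2}
|Sat(E[(grant | alarm) U EG (alarm & (grant | ~alarm))])| = |{s2}| = 1.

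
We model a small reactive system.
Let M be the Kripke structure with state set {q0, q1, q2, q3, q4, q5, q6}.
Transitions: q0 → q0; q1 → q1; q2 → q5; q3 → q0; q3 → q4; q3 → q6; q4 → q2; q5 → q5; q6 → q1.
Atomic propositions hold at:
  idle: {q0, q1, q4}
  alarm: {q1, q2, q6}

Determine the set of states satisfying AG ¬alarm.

{q0, q5}

Sat(¬alarm) = {q0, q3, q4, q5}
AG ¬alarm: greatest fixpoint, start Z0 = {q0, q3, q4, q5}, keep only states in Sat with every successor in Z. Z1 = {q0, q5}; fixed.
Sat(AG ¬alarm) = {q0, q5}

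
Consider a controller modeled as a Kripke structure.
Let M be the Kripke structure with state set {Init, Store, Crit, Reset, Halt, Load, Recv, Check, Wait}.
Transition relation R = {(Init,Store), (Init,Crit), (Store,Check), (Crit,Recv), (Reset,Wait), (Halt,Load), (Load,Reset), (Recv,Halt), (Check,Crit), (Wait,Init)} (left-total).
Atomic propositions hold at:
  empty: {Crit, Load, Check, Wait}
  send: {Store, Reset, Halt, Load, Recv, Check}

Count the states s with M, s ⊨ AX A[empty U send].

7

A[empty U send]: least fixpoint, start Z0 = Sat(send) = {Store, Reset, Halt, Load, Recv, Check}, add states in Sat(empty) with every successor in Z. Z1 = {Store, Crit, Reset, Halt, Load, Recv, Check}; fixed.
Sat(A[empty U send]) = {Store, Crit, Reset, Halt, Load, Recv, Check}
Sat(AX A[empty U send]) = {s : every successor in {Store, Crit, Reset, Halt, Load, Recv, Check}} = {Init, Store, Crit, Halt, Load, Recv, Check}
|Sat(AX A[empty U send])| = |{Init, Store, Crit, Halt, Load, Recv, Check}| = 7.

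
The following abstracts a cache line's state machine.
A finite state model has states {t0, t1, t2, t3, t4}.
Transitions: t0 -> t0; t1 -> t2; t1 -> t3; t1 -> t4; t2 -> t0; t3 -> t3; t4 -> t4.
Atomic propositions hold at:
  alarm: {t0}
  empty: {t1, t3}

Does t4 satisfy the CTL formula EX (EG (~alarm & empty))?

Sat(~alarm) = {t1, t2, t3, t4}
Sat(~alarm & empty) = {t1, t3}
EG (~alarm & empty): greatest fixpoint, start Z0 = {t1, t3}, keep only states in Sat with some successor in Z. Already a fixed point.
Sat(EG (~alarm & empty)) = {t1, t3}
Sat(EX (EG (~alarm & empty))) = {s : some successor in {t1, t3}} = {t1, t3}
t4 ∉ Sat(EX (EG (~alarm & empty))) = {t1, t3}, so the formula does not hold at t4.

No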